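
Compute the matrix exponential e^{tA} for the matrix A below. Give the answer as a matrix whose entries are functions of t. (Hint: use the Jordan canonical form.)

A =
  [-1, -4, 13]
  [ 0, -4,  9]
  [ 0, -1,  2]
e^{tA} =
  [exp(-t), -t^2*exp(-t)/2 - 4*t*exp(-t), 3*t^2*exp(-t)/2 + 13*t*exp(-t)]
  [0, -3*t*exp(-t) + exp(-t), 9*t*exp(-t)]
  [0, -t*exp(-t), 3*t*exp(-t) + exp(-t)]

Strategy: write A = P · J · P⁻¹ where J is a Jordan canonical form, so e^{tA} = P · e^{tJ} · P⁻¹, and e^{tJ} can be computed block-by-block.

A has Jordan form
J =
  [-1,  1,  0]
  [ 0, -1,  1]
  [ 0,  0, -1]
(up to reordering of blocks).

Per-block formulas:
  For a 3×3 Jordan block J_3(-1): exp(t · J_3(-1)) = e^(-1t)·(I + t·N + (t^2/2)·N^2), where N is the 3×3 nilpotent shift.

After assembling e^{tJ} and conjugating by P, we get:

e^{tA} =
  [exp(-t), -t^2*exp(-t)/2 - 4*t*exp(-t), 3*t^2*exp(-t)/2 + 13*t*exp(-t)]
  [0, -3*t*exp(-t) + exp(-t), 9*t*exp(-t)]
  [0, -t*exp(-t), 3*t*exp(-t) + exp(-t)]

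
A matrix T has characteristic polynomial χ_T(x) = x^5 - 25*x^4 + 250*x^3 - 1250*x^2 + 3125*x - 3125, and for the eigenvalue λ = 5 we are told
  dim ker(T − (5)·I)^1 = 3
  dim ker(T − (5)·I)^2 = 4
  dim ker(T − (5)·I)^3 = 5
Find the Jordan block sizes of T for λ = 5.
Block sizes for λ = 5: [3, 1, 1]

From the dimensions of kernels of powers, the number of Jordan blocks of size at least j is d_j − d_{j−1} where d_j = dim ker(N^j) (with d_0 = 0). Computing the differences gives [3, 1, 1].
The number of blocks of size exactly k is (#blocks of size ≥ k) − (#blocks of size ≥ k + 1), so the partition is: 2 block(s) of size 1, 1 block(s) of size 3.
In nonincreasing order the block sizes are [3, 1, 1].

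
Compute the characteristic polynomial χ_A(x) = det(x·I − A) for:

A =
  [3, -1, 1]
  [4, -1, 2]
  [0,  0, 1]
x^3 - 3*x^2 + 3*x - 1

Expanding det(x·I − A) (e.g. by cofactor expansion or by noting that A is similar to its Jordan form J, which has the same characteristic polynomial as A) gives
  χ_A(x) = x^3 - 3*x^2 + 3*x - 1
which factors as (x - 1)^3. The eigenvalues (with algebraic multiplicities) are λ = 1 with multiplicity 3.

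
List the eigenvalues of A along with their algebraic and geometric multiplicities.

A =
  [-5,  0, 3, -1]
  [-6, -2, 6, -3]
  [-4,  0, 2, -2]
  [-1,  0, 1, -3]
λ = -2: alg = 4, geom = 2

Step 1 — factor the characteristic polynomial to read off the algebraic multiplicities:
  χ_A(x) = (x + 2)^4

Step 2 — compute geometric multiplicities via the rank-nullity identity g(λ) = n − rank(A − λI):
  rank(A − (-2)·I) = 2, so dim ker(A − (-2)·I) = n − 2 = 2

Summary:
  λ = -2: algebraic multiplicity = 4, geometric multiplicity = 2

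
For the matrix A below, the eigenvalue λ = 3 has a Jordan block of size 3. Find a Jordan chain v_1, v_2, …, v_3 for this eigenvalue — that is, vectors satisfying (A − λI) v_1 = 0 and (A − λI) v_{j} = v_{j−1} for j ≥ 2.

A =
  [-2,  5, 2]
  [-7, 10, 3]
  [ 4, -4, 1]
A Jordan chain for λ = 3 of length 3:
v_1 = (-2, -2, 0)ᵀ
v_2 = (-5, -7, 4)ᵀ
v_3 = (1, 0, 0)ᵀ

Let N = A − (3)·I. We want v_3 with N^3 v_3 = 0 but N^2 v_3 ≠ 0; then v_{j-1} := N · v_j for j = 3, …, 2.

Pick v_3 = (1, 0, 0)ᵀ.
Then v_2 = N · v_3 = (-5, -7, 4)ᵀ.
Then v_1 = N · v_2 = (-2, -2, 0)ᵀ.

Sanity check: (A − (3)·I) v_1 = (0, 0, 0)ᵀ = 0. ✓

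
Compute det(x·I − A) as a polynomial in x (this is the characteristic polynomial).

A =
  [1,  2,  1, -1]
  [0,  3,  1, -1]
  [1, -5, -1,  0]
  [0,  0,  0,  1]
x^4 - 4*x^3 + 6*x^2 - 4*x + 1

Expanding det(x·I − A) (e.g. by cofactor expansion or by noting that A is similar to its Jordan form J, which has the same characteristic polynomial as A) gives
  χ_A(x) = x^4 - 4*x^3 + 6*x^2 - 4*x + 1
which factors as (x - 1)^4. The eigenvalues (with algebraic multiplicities) are λ = 1 with multiplicity 4.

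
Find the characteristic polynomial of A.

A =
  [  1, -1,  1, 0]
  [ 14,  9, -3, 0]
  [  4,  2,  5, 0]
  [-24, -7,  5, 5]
x^4 - 20*x^3 + 150*x^2 - 500*x + 625

Expanding det(x·I − A) (e.g. by cofactor expansion or by noting that A is similar to its Jordan form J, which has the same characteristic polynomial as A) gives
  χ_A(x) = x^4 - 20*x^3 + 150*x^2 - 500*x + 625
which factors as (x - 5)^4. The eigenvalues (with algebraic multiplicities) are λ = 5 with multiplicity 4.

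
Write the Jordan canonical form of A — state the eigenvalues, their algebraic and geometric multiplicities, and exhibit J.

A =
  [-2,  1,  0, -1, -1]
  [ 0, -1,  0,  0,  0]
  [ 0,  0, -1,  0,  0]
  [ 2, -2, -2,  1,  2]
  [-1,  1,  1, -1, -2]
J_3(-1) ⊕ J_1(-1) ⊕ J_1(-1)

The characteristic polynomial is
  det(x·I − A) = x^5 + 5*x^4 + 10*x^3 + 10*x^2 + 5*x + 1 = (x + 1)^5

Eigenvalues and multiplicities (the geometric multiplicity of λ is n − rank(A − λI), which equals the number of Jordan blocks for λ):
  λ = -1: algebraic multiplicity = 5, geometric multiplicity = 3

Determining the block sizes for each eigenvalue:
  λ = -1: with am = 5 and gm = 3, the partition is not yet determined (e.g. several partitions of 5 into 3 parts exist). Let N = A − (-1)·I. Computing rank(N^1) = 2, rank(N^2) = 1, rank(N^3) = 0; the number of blocks of size ≥ j is rank(N^{j−1}) − rank(N^j), giving [3, 1, 1]. So we have 1 block(s) of size 3, 2 block(s) of size 1 → block sizes [3, 1, 1]

Assembling the blocks gives a Jordan form
J =
  [-1,  1,  0,  0,  0]
  [ 0, -1,  1,  0,  0]
  [ 0,  0, -1,  0,  0]
  [ 0,  0,  0, -1,  0]
  [ 0,  0,  0,  0, -1]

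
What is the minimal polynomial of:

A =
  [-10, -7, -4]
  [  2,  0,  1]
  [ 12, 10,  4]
x^3 + 6*x^2 + 12*x + 8

The characteristic polynomial is χ_A(x) = (x + 2)^3, so the eigenvalues are known. The minimal polynomial is
  m_A(x) = Π_λ (x − λ)^{k_λ}
where k_λ is the size of the *largest* Jordan block for λ (equivalently, the smallest k with (A − λI)^k v = 0 for every generalised eigenvector v of λ).

  λ = -2: largest Jordan block has size 3, contributing (x + 2)^3

So m_A(x) = (x + 2)^3 = x^3 + 6*x^2 + 12*x + 8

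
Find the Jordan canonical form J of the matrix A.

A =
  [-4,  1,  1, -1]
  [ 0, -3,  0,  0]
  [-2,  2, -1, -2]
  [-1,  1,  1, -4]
J_2(-3) ⊕ J_1(-3) ⊕ J_1(-3)

The characteristic polynomial is
  det(x·I − A) = x^4 + 12*x^3 + 54*x^2 + 108*x + 81 = (x + 3)^4

Eigenvalues and multiplicities (the geometric multiplicity of λ is n − rank(A − λI), which equals the number of Jordan blocks for λ):
  λ = -3: algebraic multiplicity = 4, geometric multiplicity = 3

Determining the block sizes for each eigenvalue:
  λ = -3: 3 blocks summing to 4 forces exactly one block of size 2 and the rest size 1 → block sizes [2, 1, 1]

Assembling the blocks gives a Jordan form
J =
  [-3,  1,  0,  0]
  [ 0, -3,  0,  0]
  [ 0,  0, -3,  0]
  [ 0,  0,  0, -3]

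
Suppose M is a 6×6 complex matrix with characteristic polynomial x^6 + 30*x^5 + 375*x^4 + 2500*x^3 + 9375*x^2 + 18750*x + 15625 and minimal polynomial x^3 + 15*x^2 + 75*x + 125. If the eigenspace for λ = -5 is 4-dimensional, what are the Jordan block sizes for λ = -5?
Block sizes for λ = -5: [3, 1, 1, 1]

Step 1 — from the characteristic polynomial, algebraic multiplicity of λ = -5 is 6. From dim ker(M − (-5)·I) = 4, there are exactly 4 Jordan blocks for λ = -5.
Step 2 — from the minimal polynomial, the factor (x + 5)^3 tells us the largest block for λ = -5 has size 3.
Step 3 — with total size 6, 4 blocks, and largest block 3, the block sizes (in nonincreasing order) are [3, 1, 1, 1].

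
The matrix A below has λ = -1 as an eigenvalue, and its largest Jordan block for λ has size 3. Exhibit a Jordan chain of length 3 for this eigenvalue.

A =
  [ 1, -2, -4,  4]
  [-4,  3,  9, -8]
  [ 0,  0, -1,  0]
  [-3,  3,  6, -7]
A Jordan chain for λ = -1 of length 3:
v_1 = (-2, 4, 0, 3)ᵀ
v_2 = (-4, 9, 0, 6)ᵀ
v_3 = (0, 0, 1, 0)ᵀ

Let N = A − (-1)·I. We want v_3 with N^3 v_3 = 0 but N^2 v_3 ≠ 0; then v_{j-1} := N · v_j for j = 3, …, 2.

Pick v_3 = (0, 0, 1, 0)ᵀ.
Then v_2 = N · v_3 = (-4, 9, 0, 6)ᵀ.
Then v_1 = N · v_2 = (-2, 4, 0, 3)ᵀ.

Sanity check: (A − (-1)·I) v_1 = (0, 0, 0, 0)ᵀ = 0. ✓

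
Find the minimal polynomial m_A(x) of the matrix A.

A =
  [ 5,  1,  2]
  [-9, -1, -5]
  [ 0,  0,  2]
x^3 - 6*x^2 + 12*x - 8

The characteristic polynomial is χ_A(x) = (x - 2)^3, so the eigenvalues are known. The minimal polynomial is
  m_A(x) = Π_λ (x − λ)^{k_λ}
where k_λ is the size of the *largest* Jordan block for λ (equivalently, the smallest k with (A − λI)^k v = 0 for every generalised eigenvector v of λ).

  λ = 2: largest Jordan block has size 3, contributing (x − 2)^3

So m_A(x) = (x - 2)^3 = x^3 - 6*x^2 + 12*x - 8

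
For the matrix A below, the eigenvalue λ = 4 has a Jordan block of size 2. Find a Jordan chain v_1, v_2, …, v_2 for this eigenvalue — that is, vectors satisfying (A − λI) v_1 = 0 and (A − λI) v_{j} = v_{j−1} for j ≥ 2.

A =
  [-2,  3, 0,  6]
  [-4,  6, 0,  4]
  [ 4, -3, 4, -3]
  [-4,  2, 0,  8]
A Jordan chain for λ = 4 of length 2:
v_1 = (-6, -4, 4, -4)ᵀ
v_2 = (1, 0, 0, 0)ᵀ

Let N = A − (4)·I. We want v_2 with N^2 v_2 = 0 but N^1 v_2 ≠ 0; then v_{j-1} := N · v_j for j = 2, …, 2.

Pick v_2 = (1, 0, 0, 0)ᵀ.
Then v_1 = N · v_2 = (-6, -4, 4, -4)ᵀ.

Sanity check: (A − (4)·I) v_1 = (0, 0, 0, 0)ᵀ = 0. ✓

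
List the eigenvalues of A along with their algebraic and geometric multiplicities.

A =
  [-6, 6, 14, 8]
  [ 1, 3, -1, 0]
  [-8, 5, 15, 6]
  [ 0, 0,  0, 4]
λ = 4: alg = 4, geom = 2

Step 1 — factor the characteristic polynomial to read off the algebraic multiplicities:
  χ_A(x) = (x - 4)^4

Step 2 — compute geometric multiplicities via the rank-nullity identity g(λ) = n − rank(A − λI):
  rank(A − (4)·I) = 2, so dim ker(A − (4)·I) = n − 2 = 2

Summary:
  λ = 4: algebraic multiplicity = 4, geometric multiplicity = 2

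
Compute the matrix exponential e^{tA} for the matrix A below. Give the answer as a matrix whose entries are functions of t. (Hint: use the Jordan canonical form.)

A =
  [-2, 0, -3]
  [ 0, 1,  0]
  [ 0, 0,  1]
e^{tA} =
  [exp(-2*t), 0, -exp(t) + exp(-2*t)]
  [0, exp(t), 0]
  [0, 0, exp(t)]

Strategy: write A = P · J · P⁻¹ where J is a Jordan canonical form, so e^{tA} = P · e^{tJ} · P⁻¹, and e^{tJ} can be computed block-by-block.

A has Jordan form
J =
  [-2, 0, 0]
  [ 0, 1, 0]
  [ 0, 0, 1]
(up to reordering of blocks).

Per-block formulas:
  For a 1×1 block at λ = -2: exp(t · [-2]) = [e^(-2t)].
  For a 1×1 block at λ = 1: exp(t · [1]) = [e^(1t)].

After assembling e^{tJ} and conjugating by P, we get:

e^{tA} =
  [exp(-2*t), 0, -exp(t) + exp(-2*t)]
  [0, exp(t), 0]
  [0, 0, exp(t)]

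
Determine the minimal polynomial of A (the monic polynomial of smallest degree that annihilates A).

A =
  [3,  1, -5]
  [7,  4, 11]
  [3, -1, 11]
x^3 - 18*x^2 + 108*x - 216

The characteristic polynomial is χ_A(x) = (x - 6)^3, so the eigenvalues are known. The minimal polynomial is
  m_A(x) = Π_λ (x − λ)^{k_λ}
where k_λ is the size of the *largest* Jordan block for λ (equivalently, the smallest k with (A − λI)^k v = 0 for every generalised eigenvector v of λ).

  λ = 6: largest Jordan block has size 3, contributing (x − 6)^3

So m_A(x) = (x - 6)^3 = x^3 - 18*x^2 + 108*x - 216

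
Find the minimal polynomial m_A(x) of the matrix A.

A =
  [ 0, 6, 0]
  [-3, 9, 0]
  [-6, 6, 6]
x^2 - 9*x + 18

The characteristic polynomial is χ_A(x) = (x - 6)^2*(x - 3), so the eigenvalues are known. The minimal polynomial is
  m_A(x) = Π_λ (x − λ)^{k_λ}
where k_λ is the size of the *largest* Jordan block for λ (equivalently, the smallest k with (A − λI)^k v = 0 for every generalised eigenvector v of λ).

  λ = 3: largest Jordan block has size 1, contributing (x − 3)
  λ = 6: largest Jordan block has size 1, contributing (x − 6)

So m_A(x) = (x - 6)*(x - 3) = x^2 - 9*x + 18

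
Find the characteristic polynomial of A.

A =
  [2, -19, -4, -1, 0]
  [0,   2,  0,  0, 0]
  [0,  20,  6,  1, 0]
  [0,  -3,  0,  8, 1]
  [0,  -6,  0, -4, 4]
x^5 - 22*x^4 + 184*x^3 - 720*x^2 + 1296*x - 864

Expanding det(x·I − A) (e.g. by cofactor expansion or by noting that A is similar to its Jordan form J, which has the same characteristic polynomial as A) gives
  χ_A(x) = x^5 - 22*x^4 + 184*x^3 - 720*x^2 + 1296*x - 864
which factors as (x - 6)^3*(x - 2)^2. The eigenvalues (with algebraic multiplicities) are λ = 2 with multiplicity 2, λ = 6 with multiplicity 3.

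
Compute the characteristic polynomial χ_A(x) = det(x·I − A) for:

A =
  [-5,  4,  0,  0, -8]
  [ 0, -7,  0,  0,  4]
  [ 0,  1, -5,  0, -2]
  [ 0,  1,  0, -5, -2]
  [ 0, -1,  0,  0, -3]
x^5 + 25*x^4 + 250*x^3 + 1250*x^2 + 3125*x + 3125

Expanding det(x·I − A) (e.g. by cofactor expansion or by noting that A is similar to its Jordan form J, which has the same characteristic polynomial as A) gives
  χ_A(x) = x^5 + 25*x^4 + 250*x^3 + 1250*x^2 + 3125*x + 3125
which factors as (x + 5)^5. The eigenvalues (with algebraic multiplicities) are λ = -5 with multiplicity 5.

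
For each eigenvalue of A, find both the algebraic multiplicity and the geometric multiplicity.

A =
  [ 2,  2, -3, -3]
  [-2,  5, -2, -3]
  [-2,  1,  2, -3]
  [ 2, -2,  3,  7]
λ = 4: alg = 4, geom = 2

Step 1 — factor the characteristic polynomial to read off the algebraic multiplicities:
  χ_A(x) = (x - 4)^4

Step 2 — compute geometric multiplicities via the rank-nullity identity g(λ) = n − rank(A − λI):
  rank(A − (4)·I) = 2, so dim ker(A − (4)·I) = n − 2 = 2

Summary:
  λ = 4: algebraic multiplicity = 4, geometric multiplicity = 2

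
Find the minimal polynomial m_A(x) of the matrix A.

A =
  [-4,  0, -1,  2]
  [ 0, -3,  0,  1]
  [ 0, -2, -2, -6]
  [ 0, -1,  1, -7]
x^3 + 12*x^2 + 48*x + 64

The characteristic polynomial is χ_A(x) = (x + 4)^4, so the eigenvalues are known. The minimal polynomial is
  m_A(x) = Π_λ (x − λ)^{k_λ}
where k_λ is the size of the *largest* Jordan block for λ (equivalently, the smallest k with (A − λI)^k v = 0 for every generalised eigenvector v of λ).

  λ = -4: largest Jordan block has size 3, contributing (x + 4)^3

So m_A(x) = (x + 4)^3 = x^3 + 12*x^2 + 48*x + 64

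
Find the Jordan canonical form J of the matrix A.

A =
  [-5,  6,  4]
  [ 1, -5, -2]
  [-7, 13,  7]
J_3(-1)

The characteristic polynomial is
  det(x·I − A) = x^3 + 3*x^2 + 3*x + 1 = (x + 1)^3

Eigenvalues and multiplicities (the geometric multiplicity of λ is n − rank(A − λI), which equals the number of Jordan blocks for λ):
  λ = -1: algebraic multiplicity = 3, geometric multiplicity = 1

Determining the block sizes for each eigenvalue:
  λ = -1: one block (gm = 1), so the single block has size am = 3 → block sizes [3]

Assembling the blocks gives a Jordan form
J =
  [-1,  1,  0]
  [ 0, -1,  1]
  [ 0,  0, -1]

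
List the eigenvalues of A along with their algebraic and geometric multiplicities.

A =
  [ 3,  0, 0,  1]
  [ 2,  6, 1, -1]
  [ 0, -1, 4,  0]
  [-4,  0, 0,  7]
λ = 5: alg = 4, geom = 2

Step 1 — factor the characteristic polynomial to read off the algebraic multiplicities:
  χ_A(x) = (x - 5)^4

Step 2 — compute geometric multiplicities via the rank-nullity identity g(λ) = n − rank(A − λI):
  rank(A − (5)·I) = 2, so dim ker(A − (5)·I) = n − 2 = 2

Summary:
  λ = 5: algebraic multiplicity = 4, geometric multiplicity = 2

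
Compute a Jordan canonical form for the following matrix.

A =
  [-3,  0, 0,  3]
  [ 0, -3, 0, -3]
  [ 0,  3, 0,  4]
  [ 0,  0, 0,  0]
J_1(-3) ⊕ J_1(-3) ⊕ J_2(0)

The characteristic polynomial is
  det(x·I − A) = x^4 + 6*x^3 + 9*x^2 = x^2*(x + 3)^2

Eigenvalues and multiplicities (the geometric multiplicity of λ is n − rank(A − λI), which equals the number of Jordan blocks for λ):
  λ = -3: algebraic multiplicity = 2, geometric multiplicity = 2
  λ = 0: algebraic multiplicity = 2, geometric multiplicity = 1

Determining the block sizes for each eigenvalue:
  λ = -3: gm = am = 2, so every block has size 1 → block sizes [1, 1]
  λ = 0: one block (gm = 1), so the single block has size am = 2 → block sizes [2]

Assembling the blocks gives a Jordan form
J =
  [-3,  0, 0, 0]
  [ 0, -3, 0, 0]
  [ 0,  0, 0, 1]
  [ 0,  0, 0, 0]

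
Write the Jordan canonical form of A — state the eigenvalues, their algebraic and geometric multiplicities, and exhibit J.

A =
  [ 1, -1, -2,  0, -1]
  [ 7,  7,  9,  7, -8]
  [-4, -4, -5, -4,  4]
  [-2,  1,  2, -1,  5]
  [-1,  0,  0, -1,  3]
J_3(1) ⊕ J_2(1)

The characteristic polynomial is
  det(x·I − A) = x^5 - 5*x^4 + 10*x^3 - 10*x^2 + 5*x - 1 = (x - 1)^5

Eigenvalues and multiplicities (the geometric multiplicity of λ is n − rank(A − λI), which equals the number of Jordan blocks for λ):
  λ = 1: algebraic multiplicity = 5, geometric multiplicity = 2

Determining the block sizes for each eigenvalue:
  λ = 1: with am = 5 and gm = 2, the partition is not yet determined (e.g. several partitions of 5 into 2 parts exist). Let N = A − (1)·I. Computing rank(N^1) = 3, rank(N^2) = 1, rank(N^3) = 0; the number of blocks of size ≥ j is rank(N^{j−1}) − rank(N^j), giving [2, 2, 1]. So we have 1 block(s) of size 3, 1 block(s) of size 2 → block sizes [3, 2]

Assembling the blocks gives a Jordan form
J =
  [1, 1, 0, 0, 0]
  [0, 1, 1, 0, 0]
  [0, 0, 1, 0, 0]
  [0, 0, 0, 1, 1]
  [0, 0, 0, 0, 1]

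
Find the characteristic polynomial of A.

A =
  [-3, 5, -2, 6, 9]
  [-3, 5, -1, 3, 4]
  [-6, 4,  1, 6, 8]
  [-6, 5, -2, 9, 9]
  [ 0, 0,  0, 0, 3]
x^5 - 15*x^4 + 90*x^3 - 270*x^2 + 405*x - 243

Expanding det(x·I − A) (e.g. by cofactor expansion or by noting that A is similar to its Jordan form J, which has the same characteristic polynomial as A) gives
  χ_A(x) = x^5 - 15*x^4 + 90*x^3 - 270*x^2 + 405*x - 243
which factors as (x - 3)^5. The eigenvalues (with algebraic multiplicities) are λ = 3 with multiplicity 5.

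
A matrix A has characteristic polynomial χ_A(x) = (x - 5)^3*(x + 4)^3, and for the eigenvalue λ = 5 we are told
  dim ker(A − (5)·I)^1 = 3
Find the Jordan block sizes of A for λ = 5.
Block sizes for λ = 5: [1, 1, 1]

From the dimensions of kernels of powers, the number of Jordan blocks of size at least j is d_j − d_{j−1} where d_j = dim ker(N^j) (with d_0 = 0). Computing the differences gives [3].
The number of blocks of size exactly k is (#blocks of size ≥ k) − (#blocks of size ≥ k + 1), so the partition is: 3 block(s) of size 1.
In nonincreasing order the block sizes are [1, 1, 1].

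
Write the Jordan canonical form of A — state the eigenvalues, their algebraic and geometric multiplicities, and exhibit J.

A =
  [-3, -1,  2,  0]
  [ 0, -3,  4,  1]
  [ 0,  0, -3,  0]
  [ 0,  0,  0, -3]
J_3(-3) ⊕ J_1(-3)

The characteristic polynomial is
  det(x·I − A) = x^4 + 12*x^3 + 54*x^2 + 108*x + 81 = (x + 3)^4

Eigenvalues and multiplicities (the geometric multiplicity of λ is n − rank(A − λI), which equals the number of Jordan blocks for λ):
  λ = -3: algebraic multiplicity = 4, geometric multiplicity = 2

Determining the block sizes for each eigenvalue:
  λ = -3: with am = 4 and gm = 2, the partition is not yet determined (e.g. several partitions of 4 into 2 parts exist). Let N = A − (-3)·I. Computing rank(N^1) = 2, rank(N^2) = 1, rank(N^3) = 0; the number of blocks of size ≥ j is rank(N^{j−1}) − rank(N^j), giving [2, 1, 1]. So we have 1 block(s) of size 3, 1 block(s) of size 1 → block sizes [3, 1]

Assembling the blocks gives a Jordan form
J =
  [-3,  1,  0,  0]
  [ 0, -3,  1,  0]
  [ 0,  0, -3,  0]
  [ 0,  0,  0, -3]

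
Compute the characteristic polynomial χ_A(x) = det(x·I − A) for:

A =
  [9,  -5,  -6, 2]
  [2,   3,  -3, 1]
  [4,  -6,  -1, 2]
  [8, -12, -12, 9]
x^4 - 20*x^3 + 150*x^2 - 500*x + 625

Expanding det(x·I − A) (e.g. by cofactor expansion or by noting that A is similar to its Jordan form J, which has the same characteristic polynomial as A) gives
  χ_A(x) = x^4 - 20*x^3 + 150*x^2 - 500*x + 625
which factors as (x - 5)^4. The eigenvalues (with algebraic multiplicities) are λ = 5 with multiplicity 4.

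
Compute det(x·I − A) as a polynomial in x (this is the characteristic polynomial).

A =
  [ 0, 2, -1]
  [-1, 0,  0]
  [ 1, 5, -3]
x^3 + 3*x^2 + 3*x + 1

Expanding det(x·I − A) (e.g. by cofactor expansion or by noting that A is similar to its Jordan form J, which has the same characteristic polynomial as A) gives
  χ_A(x) = x^3 + 3*x^2 + 3*x + 1
which factors as (x + 1)^3. The eigenvalues (with algebraic multiplicities) are λ = -1 with multiplicity 3.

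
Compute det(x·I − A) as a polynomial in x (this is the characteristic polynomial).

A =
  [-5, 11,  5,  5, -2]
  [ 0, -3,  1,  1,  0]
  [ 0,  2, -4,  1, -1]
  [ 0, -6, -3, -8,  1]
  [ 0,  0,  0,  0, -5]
x^5 + 25*x^4 + 250*x^3 + 1250*x^2 + 3125*x + 3125

Expanding det(x·I − A) (e.g. by cofactor expansion or by noting that A is similar to its Jordan form J, which has the same characteristic polynomial as A) gives
  χ_A(x) = x^5 + 25*x^4 + 250*x^3 + 1250*x^2 + 3125*x + 3125
which factors as (x + 5)^5. The eigenvalues (with algebraic multiplicities) are λ = -5 with multiplicity 5.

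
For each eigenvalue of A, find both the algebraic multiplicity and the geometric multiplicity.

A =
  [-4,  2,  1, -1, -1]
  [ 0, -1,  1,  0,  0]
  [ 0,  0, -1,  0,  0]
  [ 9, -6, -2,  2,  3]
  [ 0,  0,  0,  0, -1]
λ = -1: alg = 5, geom = 3

Step 1 — factor the characteristic polynomial to read off the algebraic multiplicities:
  χ_A(x) = (x + 1)^5

Step 2 — compute geometric multiplicities via the rank-nullity identity g(λ) = n − rank(A − λI):
  rank(A − (-1)·I) = 2, so dim ker(A − (-1)·I) = n − 2 = 3

Summary:
  λ = -1: algebraic multiplicity = 5, geometric multiplicity = 3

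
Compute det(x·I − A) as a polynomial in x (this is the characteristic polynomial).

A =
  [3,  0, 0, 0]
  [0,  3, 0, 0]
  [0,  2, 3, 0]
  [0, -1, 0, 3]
x^4 - 12*x^3 + 54*x^2 - 108*x + 81

Expanding det(x·I − A) (e.g. by cofactor expansion or by noting that A is similar to its Jordan form J, which has the same characteristic polynomial as A) gives
  χ_A(x) = x^4 - 12*x^3 + 54*x^2 - 108*x + 81
which factors as (x - 3)^4. The eigenvalues (with algebraic multiplicities) are λ = 3 with multiplicity 4.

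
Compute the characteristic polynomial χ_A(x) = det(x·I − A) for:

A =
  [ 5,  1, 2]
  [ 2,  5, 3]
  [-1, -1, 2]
x^3 - 12*x^2 + 48*x - 64

Expanding det(x·I − A) (e.g. by cofactor expansion or by noting that A is similar to its Jordan form J, which has the same characteristic polynomial as A) gives
  χ_A(x) = x^3 - 12*x^2 + 48*x - 64
which factors as (x - 4)^3. The eigenvalues (with algebraic multiplicities) are λ = 4 with multiplicity 3.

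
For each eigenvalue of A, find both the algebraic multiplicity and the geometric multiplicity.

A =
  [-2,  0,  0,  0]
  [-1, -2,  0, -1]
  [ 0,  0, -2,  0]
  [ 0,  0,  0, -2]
λ = -2: alg = 4, geom = 3

Step 1 — factor the characteristic polynomial to read off the algebraic multiplicities:
  χ_A(x) = (x + 2)^4

Step 2 — compute geometric multiplicities via the rank-nullity identity g(λ) = n − rank(A − λI):
  rank(A − (-2)·I) = 1, so dim ker(A − (-2)·I) = n − 1 = 3

Summary:
  λ = -2: algebraic multiplicity = 4, geometric multiplicity = 3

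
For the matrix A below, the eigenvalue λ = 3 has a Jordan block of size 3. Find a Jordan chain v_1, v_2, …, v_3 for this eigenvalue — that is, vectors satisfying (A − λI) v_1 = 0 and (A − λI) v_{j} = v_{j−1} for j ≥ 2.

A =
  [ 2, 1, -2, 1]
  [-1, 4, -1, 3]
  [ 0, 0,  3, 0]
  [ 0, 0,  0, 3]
A Jordan chain for λ = 3 of length 3:
v_1 = (1, 1, 0, 0)ᵀ
v_2 = (-2, -1, 0, 0)ᵀ
v_3 = (0, 0, 1, 0)ᵀ

Let N = A − (3)·I. We want v_3 with N^3 v_3 = 0 but N^2 v_3 ≠ 0; then v_{j-1} := N · v_j for j = 3, …, 2.

Pick v_3 = (0, 0, 1, 0)ᵀ.
Then v_2 = N · v_3 = (-2, -1, 0, 0)ᵀ.
Then v_1 = N · v_2 = (1, 1, 0, 0)ᵀ.

Sanity check: (A − (3)·I) v_1 = (0, 0, 0, 0)ᵀ = 0. ✓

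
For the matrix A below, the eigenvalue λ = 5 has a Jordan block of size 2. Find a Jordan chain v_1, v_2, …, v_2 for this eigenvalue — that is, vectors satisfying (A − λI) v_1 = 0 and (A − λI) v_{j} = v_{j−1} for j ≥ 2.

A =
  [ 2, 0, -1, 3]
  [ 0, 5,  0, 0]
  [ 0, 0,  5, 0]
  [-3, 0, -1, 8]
A Jordan chain for λ = 5 of length 2:
v_1 = (-3, 0, 0, -3)ᵀ
v_2 = (1, 0, 0, 0)ᵀ

Let N = A − (5)·I. We want v_2 with N^2 v_2 = 0 but N^1 v_2 ≠ 0; then v_{j-1} := N · v_j for j = 2, …, 2.

Pick v_2 = (1, 0, 0, 0)ᵀ.
Then v_1 = N · v_2 = (-3, 0, 0, -3)ᵀ.

Sanity check: (A − (5)·I) v_1 = (0, 0, 0, 0)ᵀ = 0. ✓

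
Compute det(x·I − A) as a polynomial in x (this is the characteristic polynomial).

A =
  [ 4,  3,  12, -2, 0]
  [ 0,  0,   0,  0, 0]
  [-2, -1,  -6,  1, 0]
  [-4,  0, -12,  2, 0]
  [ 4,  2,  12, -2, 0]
x^5

Expanding det(x·I − A) (e.g. by cofactor expansion or by noting that A is similar to its Jordan form J, which has the same characteristic polynomial as A) gives
  χ_A(x) = x^5
which factors as x^5. The eigenvalues (with algebraic multiplicities) are λ = 0 with multiplicity 5.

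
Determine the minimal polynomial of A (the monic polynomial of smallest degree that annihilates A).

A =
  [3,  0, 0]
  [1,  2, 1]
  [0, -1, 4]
x^3 - 9*x^2 + 27*x - 27

The characteristic polynomial is χ_A(x) = (x - 3)^3, so the eigenvalues are known. The minimal polynomial is
  m_A(x) = Π_λ (x − λ)^{k_λ}
where k_λ is the size of the *largest* Jordan block for λ (equivalently, the smallest k with (A − λI)^k v = 0 for every generalised eigenvector v of λ).

  λ = 3: largest Jordan block has size 3, contributing (x − 3)^3

So m_A(x) = (x - 3)^3 = x^3 - 9*x^2 + 27*x - 27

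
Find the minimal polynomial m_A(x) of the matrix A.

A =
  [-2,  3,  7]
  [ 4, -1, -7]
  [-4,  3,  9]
x^2 - 4*x + 4

The characteristic polynomial is χ_A(x) = (x - 2)^3, so the eigenvalues are known. The minimal polynomial is
  m_A(x) = Π_λ (x − λ)^{k_λ}
where k_λ is the size of the *largest* Jordan block for λ (equivalently, the smallest k with (A − λI)^k v = 0 for every generalised eigenvector v of λ).

  λ = 2: largest Jordan block has size 2, contributing (x − 2)^2

So m_A(x) = (x - 2)^2 = x^2 - 4*x + 4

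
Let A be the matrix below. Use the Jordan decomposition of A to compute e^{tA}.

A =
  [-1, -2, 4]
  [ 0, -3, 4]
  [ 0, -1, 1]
e^{tA} =
  [exp(-t), -2*t*exp(-t), 4*t*exp(-t)]
  [0, -2*t*exp(-t) + exp(-t), 4*t*exp(-t)]
  [0, -t*exp(-t), 2*t*exp(-t) + exp(-t)]

Strategy: write A = P · J · P⁻¹ where J is a Jordan canonical form, so e^{tA} = P · e^{tJ} · P⁻¹, and e^{tJ} can be computed block-by-block.

A has Jordan form
J =
  [-1,  1,  0]
  [ 0, -1,  0]
  [ 0,  0, -1]
(up to reordering of blocks).

Per-block formulas:
  For a 2×2 Jordan block J_2(-1): exp(t · J_2(-1)) = e^(-1t)·(I + t·N), where N is the 2×2 nilpotent shift.
  For a 1×1 block at λ = -1: exp(t · [-1]) = [e^(-1t)].

After assembling e^{tJ} and conjugating by P, we get:

e^{tA} =
  [exp(-t), -2*t*exp(-t), 4*t*exp(-t)]
  [0, -2*t*exp(-t) + exp(-t), 4*t*exp(-t)]
  [0, -t*exp(-t), 2*t*exp(-t) + exp(-t)]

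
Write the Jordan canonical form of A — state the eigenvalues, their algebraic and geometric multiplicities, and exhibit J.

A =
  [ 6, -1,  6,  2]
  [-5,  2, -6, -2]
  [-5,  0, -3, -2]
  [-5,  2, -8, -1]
J_3(1) ⊕ J_1(1)

The characteristic polynomial is
  det(x·I − A) = x^4 - 4*x^3 + 6*x^2 - 4*x + 1 = (x - 1)^4

Eigenvalues and multiplicities (the geometric multiplicity of λ is n − rank(A − λI), which equals the number of Jordan blocks for λ):
  λ = 1: algebraic multiplicity = 4, geometric multiplicity = 2

Determining the block sizes for each eigenvalue:
  λ = 1: with am = 4 and gm = 2, the partition is not yet determined (e.g. several partitions of 4 into 2 parts exist). Let N = A − (1)·I. Computing rank(N^1) = 2, rank(N^2) = 1, rank(N^3) = 0; the number of blocks of size ≥ j is rank(N^{j−1}) − rank(N^j), giving [2, 1, 1]. So we have 1 block(s) of size 3, 1 block(s) of size 1 → block sizes [3, 1]

Assembling the blocks gives a Jordan form
J =
  [1, 1, 0, 0]
  [0, 1, 1, 0]
  [0, 0, 1, 0]
  [0, 0, 0, 1]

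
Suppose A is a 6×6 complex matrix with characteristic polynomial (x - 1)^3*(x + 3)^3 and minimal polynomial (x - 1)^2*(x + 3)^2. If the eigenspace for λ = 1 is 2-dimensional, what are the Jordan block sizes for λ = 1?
Block sizes for λ = 1: [2, 1]

Step 1 — from the characteristic polynomial, algebraic multiplicity of λ = 1 is 3. From dim ker(A − (1)·I) = 2, there are exactly 2 Jordan blocks for λ = 1.
Step 2 — from the minimal polynomial, the factor (x − 1)^2 tells us the largest block for λ = 1 has size 2.
Step 3 — with total size 3, 2 blocks, and largest block 2, the block sizes (in nonincreasing order) are [2, 1].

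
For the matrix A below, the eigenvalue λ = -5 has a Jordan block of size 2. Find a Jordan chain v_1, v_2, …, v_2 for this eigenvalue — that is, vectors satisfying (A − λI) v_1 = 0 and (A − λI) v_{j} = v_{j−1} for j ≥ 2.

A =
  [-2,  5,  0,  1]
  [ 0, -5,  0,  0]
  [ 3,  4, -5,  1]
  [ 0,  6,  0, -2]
A Jordan chain for λ = -5 of length 2:
v_1 = (0, 0, 1, 0)ᵀ
v_2 = (1, -1, 0, 2)ᵀ

Let N = A − (-5)·I. We want v_2 with N^2 v_2 = 0 but N^1 v_2 ≠ 0; then v_{j-1} := N · v_j for j = 2, …, 2.

Pick v_2 = (1, -1, 0, 2)ᵀ.
Then v_1 = N · v_2 = (0, 0, 1, 0)ᵀ.

Sanity check: (A − (-5)·I) v_1 = (0, 0, 0, 0)ᵀ = 0. ✓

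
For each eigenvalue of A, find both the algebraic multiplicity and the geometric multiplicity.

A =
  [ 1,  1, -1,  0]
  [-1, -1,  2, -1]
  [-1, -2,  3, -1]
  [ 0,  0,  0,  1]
λ = 1: alg = 4, geom = 2

Step 1 — factor the characteristic polynomial to read off the algebraic multiplicities:
  χ_A(x) = (x - 1)^4

Step 2 — compute geometric multiplicities via the rank-nullity identity g(λ) = n − rank(A − λI):
  rank(A − (1)·I) = 2, so dim ker(A − (1)·I) = n − 2 = 2

Summary:
  λ = 1: algebraic multiplicity = 4, geometric multiplicity = 2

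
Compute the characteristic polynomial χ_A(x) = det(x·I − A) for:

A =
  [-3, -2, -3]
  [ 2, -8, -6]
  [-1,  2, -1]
x^3 + 12*x^2 + 48*x + 64

Expanding det(x·I − A) (e.g. by cofactor expansion or by noting that A is similar to its Jordan form J, which has the same characteristic polynomial as A) gives
  χ_A(x) = x^3 + 12*x^2 + 48*x + 64
which factors as (x + 4)^3. The eigenvalues (with algebraic multiplicities) are λ = -4 with multiplicity 3.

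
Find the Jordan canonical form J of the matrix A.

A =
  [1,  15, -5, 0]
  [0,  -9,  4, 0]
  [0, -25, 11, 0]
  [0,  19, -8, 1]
J_3(1) ⊕ J_1(1)

The characteristic polynomial is
  det(x·I − A) = x^4 - 4*x^3 + 6*x^2 - 4*x + 1 = (x - 1)^4

Eigenvalues and multiplicities (the geometric multiplicity of λ is n − rank(A − λI), which equals the number of Jordan blocks for λ):
  λ = 1: algebraic multiplicity = 4, geometric multiplicity = 2

Determining the block sizes for each eigenvalue:
  λ = 1: with am = 4 and gm = 2, the partition is not yet determined (e.g. several partitions of 4 into 2 parts exist). Let N = A − (1)·I. Computing rank(N^1) = 2, rank(N^2) = 1, rank(N^3) = 0; the number of blocks of size ≥ j is rank(N^{j−1}) − rank(N^j), giving [2, 1, 1]. So we have 1 block(s) of size 3, 1 block(s) of size 1 → block sizes [3, 1]

Assembling the blocks gives a Jordan form
J =
  [1, 1, 0, 0]
  [0, 1, 1, 0]
  [0, 0, 1, 0]
  [0, 0, 0, 1]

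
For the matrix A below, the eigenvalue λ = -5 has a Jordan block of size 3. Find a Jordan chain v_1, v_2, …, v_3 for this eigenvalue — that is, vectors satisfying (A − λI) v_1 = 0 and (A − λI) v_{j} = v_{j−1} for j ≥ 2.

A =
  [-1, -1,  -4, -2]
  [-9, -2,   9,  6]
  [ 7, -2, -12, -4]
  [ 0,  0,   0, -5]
A Jordan chain for λ = -5 of length 3:
v_1 = (-3, 0, -3, 0)ᵀ
v_2 = (4, -9, 7, 0)ᵀ
v_3 = (1, 0, 0, 0)ᵀ

Let N = A − (-5)·I. We want v_3 with N^3 v_3 = 0 but N^2 v_3 ≠ 0; then v_{j-1} := N · v_j for j = 3, …, 2.

Pick v_3 = (1, 0, 0, 0)ᵀ.
Then v_2 = N · v_3 = (4, -9, 7, 0)ᵀ.
Then v_1 = N · v_2 = (-3, 0, -3, 0)ᵀ.

Sanity check: (A − (-5)·I) v_1 = (0, 0, 0, 0)ᵀ = 0. ✓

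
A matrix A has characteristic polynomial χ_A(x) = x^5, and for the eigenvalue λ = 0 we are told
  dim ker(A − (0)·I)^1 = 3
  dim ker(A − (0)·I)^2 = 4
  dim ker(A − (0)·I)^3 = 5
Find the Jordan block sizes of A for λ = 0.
Block sizes for λ = 0: [3, 1, 1]

From the dimensions of kernels of powers, the number of Jordan blocks of size at least j is d_j − d_{j−1} where d_j = dim ker(N^j) (with d_0 = 0). Computing the differences gives [3, 1, 1].
The number of blocks of size exactly k is (#blocks of size ≥ k) − (#blocks of size ≥ k + 1), so the partition is: 2 block(s) of size 1, 1 block(s) of size 3.
In nonincreasing order the block sizes are [3, 1, 1].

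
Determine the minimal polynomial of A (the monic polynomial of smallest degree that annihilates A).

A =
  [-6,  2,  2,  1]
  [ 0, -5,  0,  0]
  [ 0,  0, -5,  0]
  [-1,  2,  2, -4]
x^2 + 10*x + 25

The characteristic polynomial is χ_A(x) = (x + 5)^4, so the eigenvalues are known. The minimal polynomial is
  m_A(x) = Π_λ (x − λ)^{k_λ}
where k_λ is the size of the *largest* Jordan block for λ (equivalently, the smallest k with (A − λI)^k v = 0 for every generalised eigenvector v of λ).

  λ = -5: largest Jordan block has size 2, contributing (x + 5)^2

So m_A(x) = (x + 5)^2 = x^2 + 10*x + 25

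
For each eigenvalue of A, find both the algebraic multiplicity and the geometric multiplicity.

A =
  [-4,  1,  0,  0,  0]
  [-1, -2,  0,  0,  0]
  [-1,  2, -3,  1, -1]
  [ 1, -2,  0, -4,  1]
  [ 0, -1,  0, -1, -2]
λ = -3: alg = 5, geom = 3

Step 1 — factor the characteristic polynomial to read off the algebraic multiplicities:
  χ_A(x) = (x + 3)^5

Step 2 — compute geometric multiplicities via the rank-nullity identity g(λ) = n − rank(A − λI):
  rank(A − (-3)·I) = 2, so dim ker(A − (-3)·I) = n − 2 = 3

Summary:
  λ = -3: algebraic multiplicity = 5, geometric multiplicity = 3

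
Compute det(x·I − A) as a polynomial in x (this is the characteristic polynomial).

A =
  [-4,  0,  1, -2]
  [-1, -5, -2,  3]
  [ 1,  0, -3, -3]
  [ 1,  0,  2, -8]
x^4 + 20*x^3 + 150*x^2 + 500*x + 625

Expanding det(x·I − A) (e.g. by cofactor expansion or by noting that A is similar to its Jordan form J, which has the same characteristic polynomial as A) gives
  χ_A(x) = x^4 + 20*x^3 + 150*x^2 + 500*x + 625
which factors as (x + 5)^4. The eigenvalues (with algebraic multiplicities) are λ = -5 with multiplicity 4.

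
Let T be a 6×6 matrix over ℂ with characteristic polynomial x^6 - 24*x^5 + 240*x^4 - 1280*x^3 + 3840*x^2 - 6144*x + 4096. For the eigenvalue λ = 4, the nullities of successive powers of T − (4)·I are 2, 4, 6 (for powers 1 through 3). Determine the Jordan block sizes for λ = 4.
Block sizes for λ = 4: [3, 3]

From the dimensions of kernels of powers, the number of Jordan blocks of size at least j is d_j − d_{j−1} where d_j = dim ker(N^j) (with d_0 = 0). Computing the differences gives [2, 2, 2].
The number of blocks of size exactly k is (#blocks of size ≥ k) − (#blocks of size ≥ k + 1), so the partition is: 2 block(s) of size 3.
In nonincreasing order the block sizes are [3, 3].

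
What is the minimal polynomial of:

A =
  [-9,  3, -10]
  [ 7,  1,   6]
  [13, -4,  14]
x^3 - 6*x^2 + 12*x - 8

The characteristic polynomial is χ_A(x) = (x - 2)^3, so the eigenvalues are known. The minimal polynomial is
  m_A(x) = Π_λ (x − λ)^{k_λ}
where k_λ is the size of the *largest* Jordan block for λ (equivalently, the smallest k with (A − λI)^k v = 0 for every generalised eigenvector v of λ).

  λ = 2: largest Jordan block has size 3, contributing (x − 2)^3

So m_A(x) = (x - 2)^3 = x^3 - 6*x^2 + 12*x - 8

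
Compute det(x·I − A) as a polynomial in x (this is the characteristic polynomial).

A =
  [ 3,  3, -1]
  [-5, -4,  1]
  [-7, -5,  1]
x^3

Expanding det(x·I − A) (e.g. by cofactor expansion or by noting that A is similar to its Jordan form J, which has the same characteristic polynomial as A) gives
  χ_A(x) = x^3
which factors as x^3. The eigenvalues (with algebraic multiplicities) are λ = 0 with multiplicity 3.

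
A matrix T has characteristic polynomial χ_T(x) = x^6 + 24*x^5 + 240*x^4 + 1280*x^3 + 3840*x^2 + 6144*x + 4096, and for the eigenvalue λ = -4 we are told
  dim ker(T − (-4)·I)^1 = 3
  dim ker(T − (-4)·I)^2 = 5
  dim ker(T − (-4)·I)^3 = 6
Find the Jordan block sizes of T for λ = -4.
Block sizes for λ = -4: [3, 2, 1]

From the dimensions of kernels of powers, the number of Jordan blocks of size at least j is d_j − d_{j−1} where d_j = dim ker(N^j) (with d_0 = 0). Computing the differences gives [3, 2, 1].
The number of blocks of size exactly k is (#blocks of size ≥ k) − (#blocks of size ≥ k + 1), so the partition is: 1 block(s) of size 1, 1 block(s) of size 2, 1 block(s) of size 3.
In nonincreasing order the block sizes are [3, 2, 1].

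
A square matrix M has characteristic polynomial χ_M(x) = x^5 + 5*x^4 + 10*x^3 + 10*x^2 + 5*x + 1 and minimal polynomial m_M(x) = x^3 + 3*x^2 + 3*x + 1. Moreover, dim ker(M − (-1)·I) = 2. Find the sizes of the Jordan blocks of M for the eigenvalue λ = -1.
Block sizes for λ = -1: [3, 2]

Step 1 — from the characteristic polynomial, algebraic multiplicity of λ = -1 is 5. From dim ker(M − (-1)·I) = 2, there are exactly 2 Jordan blocks for λ = -1.
Step 2 — from the minimal polynomial, the factor (x + 1)^3 tells us the largest block for λ = -1 has size 3.
Step 3 — with total size 5, 2 blocks, and largest block 3, the block sizes (in nonincreasing order) are [3, 2].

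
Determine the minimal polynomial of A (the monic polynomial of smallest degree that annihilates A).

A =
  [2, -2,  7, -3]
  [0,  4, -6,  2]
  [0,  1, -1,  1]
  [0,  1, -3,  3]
x^2 - 4*x + 4

The characteristic polynomial is χ_A(x) = (x - 2)^4, so the eigenvalues are known. The minimal polynomial is
  m_A(x) = Π_λ (x − λ)^{k_λ}
where k_λ is the size of the *largest* Jordan block for λ (equivalently, the smallest k with (A − λI)^k v = 0 for every generalised eigenvector v of λ).

  λ = 2: largest Jordan block has size 2, contributing (x − 2)^2

So m_A(x) = (x - 2)^2 = x^2 - 4*x + 4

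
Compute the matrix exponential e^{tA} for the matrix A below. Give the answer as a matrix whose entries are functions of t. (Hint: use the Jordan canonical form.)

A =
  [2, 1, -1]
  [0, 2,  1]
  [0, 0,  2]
e^{tA} =
  [exp(2*t), t*exp(2*t), t^2*exp(2*t)/2 - t*exp(2*t)]
  [0, exp(2*t), t*exp(2*t)]
  [0, 0, exp(2*t)]

Strategy: write A = P · J · P⁻¹ where J is a Jordan canonical form, so e^{tA} = P · e^{tJ} · P⁻¹, and e^{tJ} can be computed block-by-block.

A has Jordan form
J =
  [2, 1, 0]
  [0, 2, 1]
  [0, 0, 2]
(up to reordering of blocks).

Per-block formulas:
  For a 3×3 Jordan block J_3(2): exp(t · J_3(2)) = e^(2t)·(I + t·N + (t^2/2)·N^2), where N is the 3×3 nilpotent shift.

After assembling e^{tJ} and conjugating by P, we get:

e^{tA} =
  [exp(2*t), t*exp(2*t), t^2*exp(2*t)/2 - t*exp(2*t)]
  [0, exp(2*t), t*exp(2*t)]
  [0, 0, exp(2*t)]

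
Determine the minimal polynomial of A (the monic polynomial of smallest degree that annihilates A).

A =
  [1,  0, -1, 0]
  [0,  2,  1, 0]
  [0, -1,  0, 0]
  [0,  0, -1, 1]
x^3 - 3*x^2 + 3*x - 1

The characteristic polynomial is χ_A(x) = (x - 1)^4, so the eigenvalues are known. The minimal polynomial is
  m_A(x) = Π_λ (x − λ)^{k_λ}
where k_λ is the size of the *largest* Jordan block for λ (equivalently, the smallest k with (A − λI)^k v = 0 for every generalised eigenvector v of λ).

  λ = 1: largest Jordan block has size 3, contributing (x − 1)^3

So m_A(x) = (x - 1)^3 = x^3 - 3*x^2 + 3*x - 1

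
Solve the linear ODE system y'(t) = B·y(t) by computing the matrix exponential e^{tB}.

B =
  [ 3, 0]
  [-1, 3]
e^{tB} =
  [exp(3*t), 0]
  [-t*exp(3*t), exp(3*t)]

Strategy: write B = P · J · P⁻¹ where J is a Jordan canonical form, so e^{tB} = P · e^{tJ} · P⁻¹, and e^{tJ} can be computed block-by-block.

B has Jordan form
J =
  [3, 1]
  [0, 3]
(up to reordering of blocks).

Per-block formulas:
  For a 2×2 Jordan block J_2(3): exp(t · J_2(3)) = e^(3t)·(I + t·N), where N is the 2×2 nilpotent shift.

After assembling e^{tJ} and conjugating by P, we get:

e^{tB} =
  [exp(3*t), 0]
  [-t*exp(3*t), exp(3*t)]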